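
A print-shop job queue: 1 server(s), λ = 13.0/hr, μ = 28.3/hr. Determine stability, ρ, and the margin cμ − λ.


Total capacity cμ = 1·28.3 = 28.30/hr
ρ = λ/(cμ) = 13.0/28.30 = 0.4594
Stable ⇔ ρ < 1: YES
Spare capacity = cμ − λ = 28.30 − 13.0 = 15.30/hr

Final: ρ = 0.4594; stable; margin = 15.30/hr


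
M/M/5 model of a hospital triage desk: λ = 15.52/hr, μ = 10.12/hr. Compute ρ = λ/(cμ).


ρ = λ/(cμ) = 15.52/(5·10.12) = 15.52/50.60 = 0.3067

Final: 0.3067


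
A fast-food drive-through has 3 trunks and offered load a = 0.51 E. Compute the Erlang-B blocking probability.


B(c,a) = (a^c/c!) / Σ_{k=0}^{c} a^k/k!
a^3/3! = 0.022109
Σ terms (k=0..3): 1.00000 + 0.51000 + 0.13005 + 0.02211 = 1.662159
B = 0.022109/1.662159 = 0.013301

Final: 0.013301


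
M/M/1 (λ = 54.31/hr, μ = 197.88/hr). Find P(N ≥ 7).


ρ = 54.31/197.88 = 0.2745
P(N ≥ n) = ρ^n = 0.2745^7 = 0.0001173

Final: 0.0001173


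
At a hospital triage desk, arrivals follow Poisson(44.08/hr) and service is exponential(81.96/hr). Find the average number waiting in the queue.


ρ = 44.08/81.96 = 0.5378
Lq = ρ²/(1−ρ) = 0.2893/0.4622 = 0.6259

Final: 0.6259


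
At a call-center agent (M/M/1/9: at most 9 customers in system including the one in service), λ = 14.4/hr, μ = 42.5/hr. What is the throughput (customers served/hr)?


ρ = 0.3388; P_K = (1−ρ)ρ^9/(1−ρ^10) = 0.00003891
λ_eff = λ(1 − P_K) = 14.4·(1 − 0.00003891) = 14.4·0.999961 = 14.3994 /hr

Final: 14.3994 /hr


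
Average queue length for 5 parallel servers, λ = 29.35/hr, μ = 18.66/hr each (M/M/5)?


a = λ/μ = 1.5729; ρ = a/5 = 0.3146
P₀ = 0.207019
Lq = P₀·a^c·ρ / (c!·(1−ρ)²) = 0.207019·9.62681·0.3146/(120·0.46981)
= 0.01112

Final: 0.01112


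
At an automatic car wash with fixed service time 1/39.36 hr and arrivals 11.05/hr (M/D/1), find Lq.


ρ = 11.05/39.36 = 0.2807
M/D/1: Lq = ρ²/(2(1−ρ)) = 0.07882/(2·0.7193) = 0.05479

Final: 0.05479


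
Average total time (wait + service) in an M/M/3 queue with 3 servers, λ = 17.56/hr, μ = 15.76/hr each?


a = 1.1142; ρ = 0.3714; P₀ = 0.322403
Lq = P₀·a^c·ρ/(c!(1−ρ)²) = 0.06986
Wq = Lq/λ = 0.06986/17.56 = 0.003979 hr
W = Wq + 1/μ = 0.003979 + 0.06345 = 0.06743 hr

Final: 0.06743 hr


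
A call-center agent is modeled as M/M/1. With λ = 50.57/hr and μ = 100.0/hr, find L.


ρ = λ/μ = 50.57/100.0 = 0.5057
L = ρ/(1−ρ) = 0.5057/(1 − 0.5057) = 0.5057/0.4943 = 1.0231

Final: 1.0231


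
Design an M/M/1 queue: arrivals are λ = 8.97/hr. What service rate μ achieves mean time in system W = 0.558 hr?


W = 1/(μ−λ) ⇒ μ − λ = 1/W = 1/0.558 = 1.7921
μ = λ + 1/W = 8.97 + 1.7921 = 10.7621 per hr

Final: 10.7621 /hr


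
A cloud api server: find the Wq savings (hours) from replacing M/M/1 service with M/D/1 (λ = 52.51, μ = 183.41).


ρ = 52.51/183.41 = 0.2863
Wq(M/M/1) = ρ/(μ−λ) = 0.2863/130.90 = 0.002187 hr
Wq(M/D/1) = ρ/(2(μ−λ)) = 0.001094 hr
Savings = 0.002187 − 0.001094 = 0.001094 hr

Final: 0.001094 hr


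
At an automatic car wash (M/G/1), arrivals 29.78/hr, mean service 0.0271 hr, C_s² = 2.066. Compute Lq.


ρ = λ·E[S] = 29.78·0.0271 = 0.8070
Lq = ρ²(1+C_s²)/(2(1−ρ)) = 0.6513·(1+2.066)/(2·0.1930)
= 0.6513·3.0660/0.3859 = 5.17438

Final: 5.17438


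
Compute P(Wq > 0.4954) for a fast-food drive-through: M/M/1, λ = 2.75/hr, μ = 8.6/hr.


ρ = 2.75/8.6 = 0.3198
P(Wq > t) = ρ·e^{−(μ−λ)t} = 0.3198·e^{−2.8981}
= 0.3198·0.055128 = 0.017628

Final: 0.017628


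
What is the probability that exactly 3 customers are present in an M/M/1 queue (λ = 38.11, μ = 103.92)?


ρ = 38.11/103.92 = 0.3667
P_n = (1−ρ)·ρ^n = (1 − 0.3667)·0.3667^3 = 0.6333·0.049320 = 0.031233

Final: 0.031233


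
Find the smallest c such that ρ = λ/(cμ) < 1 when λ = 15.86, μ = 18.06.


Stability requires cμ > λ ⇔ c > λ/μ.
λ/μ = 15.86/18.06 = 0.8782
Minimum integer c = ⌊0.8782⌋ + 1 = 1
Check: 1·18.06 = 18.06 > 15.86, while 0·18.06 = 0.00 ≤ 15.86

Final: 1 servers


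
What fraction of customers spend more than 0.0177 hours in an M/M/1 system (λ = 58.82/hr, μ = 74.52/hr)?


W ~ Exponential(μ−λ) for M/M/1.
μ − λ = 74.52 − 58.82 = 15.7000
P(W > t) = e^{−(μ−λ)t} = e^{−0.2779} = 0.757380

Final: 0.757380


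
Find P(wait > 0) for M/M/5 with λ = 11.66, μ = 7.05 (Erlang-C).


a = λ/μ = 1.6539; ρ = a/5 = 0.3308
P₀ = 0.190786 (from M/M/c formula)
C(c,a) = [a^c/(c!(1−ρ))]·P₀ = [12.37506/(120·0.6692)]·0.190786
= 0.15410·0.190786 = 0.029400

Final: 0.029400


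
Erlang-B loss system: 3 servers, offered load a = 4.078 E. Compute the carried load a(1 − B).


B(3,4.078) = 0.457683 (Erlang-B)
Carried load = a(1 − B) = 4.078·(1 − 0.457683) = 4.078·0.542317 = 2.2116 E

Final: 2.2116 Erlangs


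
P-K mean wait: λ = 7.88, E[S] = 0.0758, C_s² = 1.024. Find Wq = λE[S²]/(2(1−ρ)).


ρ = λ·E[S] = 7.88·0.0758 = 0.5973
E[S²] = E[S]²(1+C_s²) = 0.0758²·(1+1.024) = 0.011629
Wq = λ·E[S²]/(2(1−ρ)) = 7.88·0.011629/(2·0.4027) = 0.11378 hr

Final: 0.11378 hr


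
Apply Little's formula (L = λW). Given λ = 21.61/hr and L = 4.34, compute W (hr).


W = L/λ = 4.34/21.61 = 0.2008 hr

Final: 0.2008 hr


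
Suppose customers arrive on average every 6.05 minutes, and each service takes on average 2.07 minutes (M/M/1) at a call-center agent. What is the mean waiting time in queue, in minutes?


λ = 60/6.05 = 9.9174 /hr
μ = 60/2.07 = 28.9855 /hr
ρ = λ/μ = 9.9174/28.9855 = 0.3421
Wq = ρ/(μ−λ) = 0.3421/(28.9855−9.9174) = 0.01794 hr
In minutes: 0.01794·60 = 1.077 min

Final: 1.077 min


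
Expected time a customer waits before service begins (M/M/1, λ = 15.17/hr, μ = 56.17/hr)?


ρ = 15.17/56.17 = 0.2701
Wq = ρ/(μ−λ) = 0.2701/(56.17 − 15.17) = 0.2701/41.00 = 0.006587 hr

Final: 0.006587 hr


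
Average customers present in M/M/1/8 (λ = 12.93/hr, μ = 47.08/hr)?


ρ = 12.93/47.08 = 0.2746
L = ρ[1 − (K+1)ρ^K + Kρ^(K+1)] / [(1−ρ)(1−ρ^(K+1))]
Numerator: 0.2746·(1 − 9·0.00003237 + 8·0.000008889) = 0.274578
Denominator: (0.7254)·(0.999991) = 0.725355
L = 0.274578/0.725355 = 0.3785

Final: 0.3785


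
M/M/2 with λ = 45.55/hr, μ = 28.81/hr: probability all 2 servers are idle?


a = λ/μ = 45.55/28.81 = 1.5810; ρ = a/c = 0.7905
Σ_{k=0}^{1} a^k/k! (terms k=0..1) = 1.00000 + 1.58105 = 2.58105
Tail: a^2/(2!(1−ρ)) = 2.49971/(2·0.2095) = 5.96659
P₀ = 1/(2.58105 + 5.96659) = 1/8.54764 = 0.116991

Final: 0.116991


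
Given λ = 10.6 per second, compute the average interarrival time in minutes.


Mean interarrival time = 1/λ = 1/10.6 second = 0.09434 second
In minutes: 0.09434 × 0.0166667 = 0.001572 min

Final: 0.001572 min


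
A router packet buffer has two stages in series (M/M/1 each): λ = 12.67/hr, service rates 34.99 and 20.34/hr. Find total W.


Each node sees arrival rate λ = 12.67/hr (tandem ⇒ throughput preserved).
W₁ = 1/(μ₁−λ) = 1/(34.99−12.67) = 0.04480 hr
W₂ = 1/(μ₂−λ) = 1/(20.34−12.67) = 0.13038 hr
W_total = W₁ + W₂ = 0.04480 + 0.13038 = 0.17518 hr

Final: 0.17518 hr


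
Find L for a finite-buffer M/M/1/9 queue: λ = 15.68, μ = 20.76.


ρ = 15.68/20.76 = 0.7553
L = ρ[1 − (K+1)ρ^K + Kρ^(K+1)] / [(1−ρ)(1−ρ^(K+1))]
Numerator: 0.7553·(1 − 10·0.079996 + 9·0.060421) = 0.561812
Denominator: (0.2447)·(0.939579) = 0.229916
L = 0.561812/0.229916 = 2.4436

Final: 2.4436


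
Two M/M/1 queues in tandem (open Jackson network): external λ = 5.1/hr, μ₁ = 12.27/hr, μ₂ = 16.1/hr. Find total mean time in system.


Each node sees arrival rate λ = 5.1/hr (tandem ⇒ throughput preserved).
W₁ = 1/(μ₁−λ) = 1/(12.27−5.1) = 0.13947 hr
W₂ = 1/(μ₂−λ) = 1/(16.1−5.1) = 0.09091 hr
W_total = W₁ + W₂ = 0.13947 + 0.09091 = 0.23038 hr

Final: 0.23038 hr


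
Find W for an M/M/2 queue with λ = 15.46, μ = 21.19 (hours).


a = 0.7296; ρ = 0.3648; P₀ = 0.465422
Lq = P₀·a^c·ρ/(c!(1−ρ)²) = 0.11199
Wq = Lq/λ = 0.11199/15.46 = 0.007244 hr
W = Wq + 1/μ = 0.007244 + 0.04719 = 0.05444 hr

Final: 0.05444 hr


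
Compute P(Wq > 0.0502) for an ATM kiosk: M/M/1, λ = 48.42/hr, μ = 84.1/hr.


ρ = 48.42/84.1 = 0.5757
P(Wq > t) = ρ·e^{−(μ−λ)t} = 0.5757·e^{−1.7911}
= 0.5757·0.166771 = 0.096017

Final: 0.096017


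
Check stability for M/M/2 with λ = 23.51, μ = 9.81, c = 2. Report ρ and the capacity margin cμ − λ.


Total capacity cμ = 2·9.81 = 19.62/hr
ρ = λ/(cμ) = 23.51/19.62 = 1.1983
Stable ⇔ ρ < 1: NO
Spare capacity = cμ − λ = 19.62 − 23.51 = -3.89/hr

Final: ρ = 1.1983; unstable; margin = -3.89/hr


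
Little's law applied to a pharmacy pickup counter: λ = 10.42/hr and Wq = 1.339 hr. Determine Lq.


Lq = λWq = 10.42·1.339 = 13.9524

Final: 13.9524


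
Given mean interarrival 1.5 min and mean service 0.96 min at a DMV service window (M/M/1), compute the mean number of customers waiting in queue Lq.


λ = 60/1.5 = 40.0000 /hr
μ = 60/0.96 = 62.5000 /hr
ρ = λ/μ = 40.0000/62.5000 = 0.6400
Lq = ρ²/(1−ρ) = 0.4096/0.3600 = 1.1378

Final: 1.1378


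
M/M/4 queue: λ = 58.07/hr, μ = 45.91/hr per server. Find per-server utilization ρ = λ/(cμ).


ρ = λ/(cμ) = 58.07/(4·45.91) = 58.07/183.64 = 0.3162

Final: 0.3162


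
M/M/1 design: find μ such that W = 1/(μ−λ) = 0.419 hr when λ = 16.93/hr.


W = 1/(μ−λ) ⇒ μ − λ = 1/W = 1/0.419 = 2.3866
μ = λ + 1/W = 16.93 + 2.3866 = 19.3166 per hr

Final: 19.3166 /hr


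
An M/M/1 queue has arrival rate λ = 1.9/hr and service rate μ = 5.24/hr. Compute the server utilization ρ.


ρ = λ/μ = 1.9/5.24 = 0.3626

Final: 0.3626


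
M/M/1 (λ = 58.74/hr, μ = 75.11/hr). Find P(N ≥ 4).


ρ = 58.74/75.11 = 0.7821
P(N ≥ n) = ρ^n = 0.7821^4 = 0.374063

Final: 0.374063


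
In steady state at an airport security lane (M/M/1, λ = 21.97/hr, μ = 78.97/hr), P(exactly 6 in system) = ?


ρ = 21.97/78.97 = 0.2782
P_n = (1−ρ)·ρ^n = (1 − 0.2782)·0.2782^6 = 0.7218·0.0004637 = 0.0003347

Final: 0.0003347


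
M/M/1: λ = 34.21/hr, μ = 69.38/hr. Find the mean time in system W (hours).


W = 1/(μ−λ) = 1/(69.38 − 34.21) = 1/35.17 = 0.02843 hr

Final: 0.02843 hr


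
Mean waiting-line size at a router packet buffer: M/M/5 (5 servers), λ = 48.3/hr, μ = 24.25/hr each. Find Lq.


a = λ/μ = 1.9918; ρ = a/5 = 0.3984
P₀ = 0.135463
Lq = P₀·a^c·ρ / (c!·(1−ρ)²) = 0.135463·31.34563·0.3984/(120·0.36198)
= 0.03894

Final: 0.03894


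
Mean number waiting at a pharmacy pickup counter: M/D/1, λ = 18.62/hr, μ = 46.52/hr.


ρ = 18.62/46.52 = 0.4003
M/D/1: Lq = ρ²/(2(1−ρ)) = 0.1602/(2·0.5997) = 0.13356

Final: 0.13356


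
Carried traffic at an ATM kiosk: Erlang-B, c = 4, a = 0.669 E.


B(4,0.669) = 0.004278 (Erlang-B)
Carried load = a(1 − B) = 0.669·(1 − 0.004278) = 0.669·0.995722 = 0.6661 E

Final: 0.6661 Erlangs


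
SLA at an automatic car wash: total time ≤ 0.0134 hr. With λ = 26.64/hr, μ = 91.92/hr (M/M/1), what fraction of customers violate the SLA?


W ~ Exponential(μ−λ) for M/M/1.
μ − λ = 91.92 − 26.64 = 65.2800
P(W > t) = e^{−(μ−λ)t} = e^{−0.8748} = 0.416965

Final: 0.416965


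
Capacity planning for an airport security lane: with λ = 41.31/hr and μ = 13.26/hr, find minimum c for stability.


Stability requires cμ > λ ⇔ c > λ/μ.
λ/μ = 41.31/13.26 = 3.1154
Minimum integer c = ⌊3.1154⌋ + 1 = 4
Check: 4·13.26 = 53.04 > 41.31, while 3·13.26 = 39.78 ≤ 41.31

Final: 4 servers


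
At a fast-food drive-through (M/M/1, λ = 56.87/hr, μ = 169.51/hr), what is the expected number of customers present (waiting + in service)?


ρ = λ/μ = 56.87/169.51 = 0.3355
L = ρ/(1−ρ) = 0.3355/(1 − 0.3355) = 0.3355/0.6645 = 0.5049

Final: 0.5049


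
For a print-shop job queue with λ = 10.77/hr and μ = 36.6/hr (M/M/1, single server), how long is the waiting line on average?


ρ = 10.77/36.6 = 0.2943
Lq = ρ²/(1−ρ) = 0.08659/0.7057 = 0.1227

Final: 0.1227


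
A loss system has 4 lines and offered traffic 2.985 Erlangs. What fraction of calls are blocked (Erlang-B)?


B(c,a) = (a^c/c!) / Σ_{k=0}^{c} a^k/k!
a^4/4! = 3.308005
Σ terms (k=0..4): 1.00000 + 2.98500 + 4.45511 + 4.43284 + 3.30800 = 16.180954
B = 3.308005/16.180954 = 0.204438

Final: 0.204438


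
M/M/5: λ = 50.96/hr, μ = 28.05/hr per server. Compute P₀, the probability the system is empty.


a = λ/μ = 50.96/28.05 = 1.8168; ρ = a/c = 0.3634
Σ_{k=0}^{4} a^k/k! (terms k=0..4) = 1.00000 + 1.81676 + 1.65030 + 0.99940 + 0.45392 = 5.92037
Tail: a^5/(5!(1−ρ)) = 19.79168/(120·0.6366) = 0.25906
P₀ = 1/(5.92037 + 0.25906) = 1/6.17943 = 0.161827

Final: 0.161827


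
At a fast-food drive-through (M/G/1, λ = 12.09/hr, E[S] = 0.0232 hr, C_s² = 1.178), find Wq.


ρ = λ·E[S] = 12.09·0.0232 = 0.2805
E[S²] = E[S]²(1+C_s²) = 0.0232²·(1+1.178) = 0.001172
Wq = λ·E[S²]/(2(1−ρ)) = 12.09·0.001172/(2·0.7195) = 0.009849 hr

Final: 0.009849 hr


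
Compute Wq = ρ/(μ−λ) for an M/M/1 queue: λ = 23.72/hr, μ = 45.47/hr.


ρ = 23.72/45.47 = 0.5217
Wq = ρ/(μ−λ) = 0.5217/(45.47 − 23.72) = 0.5217/21.75 = 0.02398 hr

Final: 0.02398 hr


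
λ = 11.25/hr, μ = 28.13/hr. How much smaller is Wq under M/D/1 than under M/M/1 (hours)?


ρ = 11.25/28.13 = 0.3999
Wq(M/M/1) = ρ/(μ−λ) = 0.3999/16.88 = 0.02369 hr
Wq(M/D/1) = ρ/(2(μ−λ)) = 0.01185 hr
Savings = 0.02369 − 0.01185 = 0.01185 hr

Final: 0.01185 hr


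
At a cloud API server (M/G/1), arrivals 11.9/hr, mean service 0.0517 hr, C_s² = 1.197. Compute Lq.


ρ = λ·E[S] = 11.9·0.0517 = 0.6152
Lq = ρ²(1+C_s²)/(2(1−ρ)) = 0.3785·(1+1.197)/(2·0.3848)
= 0.3785·2.1970/0.7695 = 1.08062

Final: 1.08062


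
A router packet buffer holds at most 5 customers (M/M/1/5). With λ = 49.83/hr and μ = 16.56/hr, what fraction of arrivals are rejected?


ρ = λ/μ = 49.83/16.56 = 3.0091
P_K = (1−ρ)ρ^K/(1−ρ^(K+1)) = (-2.0091·246.690698)/(1 − 742.306611)
= -495.615913/-741.306611 = 0.668571

Final: 0.668571


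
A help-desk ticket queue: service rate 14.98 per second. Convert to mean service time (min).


Mean service time = 1/μ = 1/14.98 second = 0.06676 second
In minutes: 0.06676 × 0.0166667 = 0.001113 min

Final: 0.001113 min


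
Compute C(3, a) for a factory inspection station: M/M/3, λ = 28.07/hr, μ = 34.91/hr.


a = λ/μ = 0.8041; ρ = a/3 = 0.2680
P₀ = 0.445296 (from M/M/c formula)
C(c,a) = [a^c/(c!(1−ρ))]·P₀ = [0.51985/(6·0.7320)]·0.445296
= 0.11837·0.445296 = 0.052708

Final: 0.052708


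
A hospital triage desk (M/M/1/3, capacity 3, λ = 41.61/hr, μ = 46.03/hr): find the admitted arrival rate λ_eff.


ρ = 0.9040; P_K = (1−ρ)ρ^3/(1−ρ^4) = 0.213507
λ_eff = λ(1 − P_K) = 41.61·(1 − 0.213507) = 41.61·0.786493 = 32.7260 /hr

Final: 32.7260 /hr


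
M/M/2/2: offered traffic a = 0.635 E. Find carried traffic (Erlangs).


B(2,0.635) = 0.109774 (Erlang-B)
Carried load = a(1 − B) = 0.635·(1 − 0.109774) = 0.635·0.890226 = 0.5653 E

Final: 0.5653 Erlangs


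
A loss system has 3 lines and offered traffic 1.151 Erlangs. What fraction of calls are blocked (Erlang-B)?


B(c,a) = (a^c/c!) / Σ_{k=0}^{c} a^k/k!
a^3/3! = 0.254141
Σ terms (k=0..3): 1.00000 + 1.15100 + 0.66240 + 0.25414 = 3.067541
B = 0.254141/3.067541 = 0.082848

Final: 0.082848


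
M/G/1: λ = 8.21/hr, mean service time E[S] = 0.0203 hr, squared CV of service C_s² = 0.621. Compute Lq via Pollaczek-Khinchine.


ρ = λ·E[S] = 8.21·0.0203 = 0.1667
Lq = ρ²(1+C_s²)/(2(1−ρ)) = 0.02778·(1+0.621)/(2·0.8333)
= 0.02778·1.6210/1.6667 = 0.02702

Final: 0.02702


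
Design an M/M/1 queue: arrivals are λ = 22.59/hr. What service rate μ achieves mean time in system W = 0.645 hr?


W = 1/(μ−λ) ⇒ μ − λ = 1/W = 1/0.645 = 1.5504
μ = λ + 1/W = 22.59 + 1.5504 = 24.1404 per hr

Final: 24.1404 /hr


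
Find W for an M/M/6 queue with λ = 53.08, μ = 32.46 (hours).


a = 1.6352; ρ = 0.2725; P₀ = 0.194821
Lq = P₀·a^c·ρ/(c!(1−ρ)²) = 0.002664
Wq = Lq/λ = 0.002664/53.08 = 0.00005020 hr
W = Wq + 1/μ = 0.00005020 + 0.03081 = 0.03086 hr

Final: 0.03086 hr


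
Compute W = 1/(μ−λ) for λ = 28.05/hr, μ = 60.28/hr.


W = 1/(μ−λ) = 1/(60.28 − 28.05) = 1/32.23 = 0.03103 hr

Final: 0.03103 hr


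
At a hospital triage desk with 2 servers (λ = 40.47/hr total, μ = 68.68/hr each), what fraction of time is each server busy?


ρ = λ/(cμ) = 40.47/(2·68.68) = 40.47/137.36 = 0.2946

Final: 0.2946


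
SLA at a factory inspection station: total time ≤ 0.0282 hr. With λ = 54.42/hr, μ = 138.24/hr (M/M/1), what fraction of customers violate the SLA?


W ~ Exponential(μ−λ) for M/M/1.
μ − λ = 138.24 − 54.42 = 83.8200
P(W > t) = e^{−(μ−λ)t} = e^{−2.3637} = 0.094069

Final: 0.094069


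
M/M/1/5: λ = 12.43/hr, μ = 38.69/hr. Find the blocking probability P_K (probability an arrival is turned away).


ρ = λ/μ = 12.43/38.69 = 0.3213
P_K = (1−ρ)ρ^K/(1−ρ^(K+1)) = (0.6787·0.003423)/(1 − 0.001100)
= 0.002323/0.998900 = 0.002326

Final: 0.002326


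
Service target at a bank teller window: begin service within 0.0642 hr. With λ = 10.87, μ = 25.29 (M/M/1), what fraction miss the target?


ρ = 10.87/25.29 = 0.4298
P(Wq > t) = ρ·e^{−(μ−λ)t} = 0.4298·e^{−0.9258}
= 0.4298·0.396229 = 0.170305

Final: 0.170305


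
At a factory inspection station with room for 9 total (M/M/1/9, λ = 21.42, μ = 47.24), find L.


ρ = 21.42/47.24 = 0.4534
L = ρ[1 − (K+1)ρ^K + Kρ^(K+1)] / [(1−ρ)(1−ρ^(K+1))]
Numerator: 0.4534·(1 − 10·0.0008102 + 9·0.0003674) = 0.451255
Denominator: (0.5466)·(0.999633) = 0.546370
L = 0.451255/0.546370 = 0.8259

Final: 0.8259


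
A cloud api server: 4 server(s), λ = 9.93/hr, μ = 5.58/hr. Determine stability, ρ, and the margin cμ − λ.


Total capacity cμ = 4·5.58 = 22.32/hr
ρ = λ/(cμ) = 9.93/22.32 = 0.4449
Stable ⇔ ρ < 1: YES
Spare capacity = cμ − λ = 22.32 − 9.93 = 12.39/hr

Final: ρ = 0.4449; stable; margin = 12.39/hr


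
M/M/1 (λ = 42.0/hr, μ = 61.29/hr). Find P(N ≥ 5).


ρ = 42.0/61.29 = 0.6853
P(N ≥ n) = ρ^n = 0.6853^5 = 0.151112

Final: 0.151112


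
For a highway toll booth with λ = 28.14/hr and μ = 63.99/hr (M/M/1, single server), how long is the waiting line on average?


ρ = 28.14/63.99 = 0.4398
Lq = ρ²/(1−ρ) = 0.1934/0.5602 = 0.3452

Final: 0.3452


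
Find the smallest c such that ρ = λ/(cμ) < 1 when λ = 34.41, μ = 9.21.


Stability requires cμ > λ ⇔ c > λ/μ.
λ/μ = 34.41/9.21 = 3.7362
Minimum integer c = ⌊3.7362⌋ + 1 = 4
Check: 4·9.21 = 36.84 > 34.41, while 3·9.21 = 27.63 ≤ 34.41

Final: 4 servers


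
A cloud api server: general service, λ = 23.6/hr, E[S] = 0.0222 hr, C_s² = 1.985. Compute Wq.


ρ = λ·E[S] = 23.6·0.0222 = 0.5239
E[S²] = E[S]²(1+C_s²) = 0.0222²·(1+1.985) = 0.001471
Wq = λ·E[S²]/(2(1−ρ)) = 23.6·0.001471/(2·0.4761) = 0.03646 hr

Final: 0.03646 hr


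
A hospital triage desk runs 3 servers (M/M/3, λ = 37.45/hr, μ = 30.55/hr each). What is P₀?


a = λ/μ = 37.45/30.55 = 1.2259; ρ = a/c = 0.4086
Σ_{k=0}^{2} a^k/k! (terms k=0..2) = 1.00000 + 1.22586 + 0.75137 = 2.97722
Tail: a^3/(3!(1−ρ)) = 1.84214/(6·0.5914) = 0.51916
P₀ = 1/(2.97722 + 0.51916) = 1/3.49639 = 0.286009

Final: 0.286009


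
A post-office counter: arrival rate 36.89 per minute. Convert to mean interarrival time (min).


Mean interarrival time = 1/λ = 1/36.89 minute = 0.02711 minute
In minutes: 0.02711 × 1 = 0.02711 min

Final: 0.02711 min


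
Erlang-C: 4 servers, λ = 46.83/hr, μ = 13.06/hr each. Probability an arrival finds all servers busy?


a = λ/μ = 3.5858; ρ = a/4 = 0.8964
P₀ = 0.011735 (from M/M/c formula)
C(c,a) = [a^c/(c!(1−ρ))]·P₀ = [165.31944/(24·0.1036)]·0.011735
= 66.51485·0.011735 = 0.780567

Final: 0.780567


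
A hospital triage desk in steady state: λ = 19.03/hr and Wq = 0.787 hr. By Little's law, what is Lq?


Lq = λWq = 19.03·0.787 = 14.9766

Final: 14.9766


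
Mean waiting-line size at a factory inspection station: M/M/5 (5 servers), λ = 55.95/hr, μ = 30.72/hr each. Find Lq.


a = λ/μ = 1.8213; ρ = a/5 = 0.3643
P₀ = 0.161086
Lq = P₀·a^c·ρ / (c!·(1−ρ)²) = 0.161086·20.03985·0.3643/(120·0.40417)
= 0.02424

Final: 0.02424


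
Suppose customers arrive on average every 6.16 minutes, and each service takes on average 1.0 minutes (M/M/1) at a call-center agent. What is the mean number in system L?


λ = 60/6.16 = 9.7403 /hr
μ = 60/1.0 = 60.0000 /hr
ρ = λ/μ = 9.7403/60.0000 = 0.1623
L = ρ/(1−ρ) = 0.1623/0.8377 = 0.1938

Final: 0.1938


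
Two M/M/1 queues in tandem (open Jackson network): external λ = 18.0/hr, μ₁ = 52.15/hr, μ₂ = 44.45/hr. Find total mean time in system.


Each node sees arrival rate λ = 18.0/hr (tandem ⇒ throughput preserved).
W₁ = 1/(μ₁−λ) = 1/(52.15−18.0) = 0.02928 hr
W₂ = 1/(μ₂−λ) = 1/(44.45−18.0) = 0.03781 hr
W_total = W₁ + W₂ = 0.02928 + 0.03781 = 0.06709 hr

Final: 0.06709 hr


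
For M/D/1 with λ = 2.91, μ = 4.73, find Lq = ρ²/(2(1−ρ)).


ρ = 2.91/4.73 = 0.6152
M/D/1: Lq = ρ²/(2(1−ρ)) = 0.3785/(2·0.3848) = 0.49184

Final: 0.49184


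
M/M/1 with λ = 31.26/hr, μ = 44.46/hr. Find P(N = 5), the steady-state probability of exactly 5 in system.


ρ = 31.26/44.46 = 0.7031
P_n = (1−ρ)·ρ^n = (1 − 0.7031)·0.7031^5 = 0.2969·0.171829 = 0.051015

Final: 0.051015


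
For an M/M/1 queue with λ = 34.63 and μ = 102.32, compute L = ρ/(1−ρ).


ρ = λ/μ = 34.63/102.32 = 0.3384
L = ρ/(1−ρ) = 0.3384/(1 − 0.3384) = 0.3384/0.6616 = 0.5116

Final: 0.5116


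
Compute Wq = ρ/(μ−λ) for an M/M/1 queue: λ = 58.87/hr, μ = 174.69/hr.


ρ = 58.87/174.69 = 0.3370
Wq = ρ/(μ−λ) = 0.3370/(174.69 − 58.87) = 0.3370/115.82 = 0.002910 hr

Final: 0.002910 hr


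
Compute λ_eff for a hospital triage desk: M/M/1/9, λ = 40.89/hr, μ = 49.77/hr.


ρ = 0.8216; P_K = (1−ρ)ρ^9/(1−ρ^10) = 0.035388
λ_eff = λ(1 − P_K) = 40.89·(1 − 0.035388) = 40.89·0.964612 = 39.4430 /hr

Final: 39.4430 /hr


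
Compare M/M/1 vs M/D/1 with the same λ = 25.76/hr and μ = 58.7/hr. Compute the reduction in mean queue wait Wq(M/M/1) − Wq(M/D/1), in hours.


ρ = 25.76/58.7 = 0.4388
Wq(M/M/1) = ρ/(μ−λ) = 0.4388/32.94 = 0.01332 hr
Wq(M/D/1) = ρ/(2(μ−λ)) = 0.006661 hr
Savings = 0.01332 − 0.006661 = 0.006661 hr

Final: 0.006661 hr


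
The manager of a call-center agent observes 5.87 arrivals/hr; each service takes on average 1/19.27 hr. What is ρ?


ρ = λ/μ = 5.87/19.27 = 0.3046

Final: 0.3046


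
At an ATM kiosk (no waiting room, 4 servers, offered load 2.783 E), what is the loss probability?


B(c,a) = (a^c/c!) / Σ_{k=0}^{c} a^k/k!
a^4/4! = 2.499433
Σ terms (k=0..4): 1.00000 + 2.78300 + 3.87254 + 3.59243 + 2.49943 = 13.747408
B = 2.499433/13.747408 = 0.181811

Final: 0.181811


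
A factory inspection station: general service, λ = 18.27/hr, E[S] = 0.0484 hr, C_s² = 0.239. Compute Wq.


ρ = λ·E[S] = 18.27·0.0484 = 0.8843
E[S²] = E[S]²(1+C_s²) = 0.0484²·(1+0.239) = 0.002902
Wq = λ·E[S²]/(2(1−ρ)) = 18.27·0.002902/(2·0.1157) = 0.22910 hr

Final: 0.22910 hr


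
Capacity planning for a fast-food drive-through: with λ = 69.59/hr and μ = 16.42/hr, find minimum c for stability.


Stability requires cμ > λ ⇔ c > λ/μ.
λ/μ = 69.59/16.42 = 4.2381
Minimum integer c = ⌊4.2381⌋ + 1 = 5
Check: 5·16.42 = 82.10 > 69.59, while 4·16.42 = 65.68 ≤ 69.59

Final: 5 servers


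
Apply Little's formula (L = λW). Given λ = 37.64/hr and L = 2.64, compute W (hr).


W = L/λ = 2.64/37.64 = 0.07014 hr

Final: 0.07014 hr


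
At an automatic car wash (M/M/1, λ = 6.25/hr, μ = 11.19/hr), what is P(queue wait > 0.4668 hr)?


ρ = 6.25/11.19 = 0.5585
P(Wq > t) = ρ·e^{−(μ−λ)t} = 0.5585·e^{−2.3060}
= 0.5585·0.099660 = 0.055663

Final: 0.055663


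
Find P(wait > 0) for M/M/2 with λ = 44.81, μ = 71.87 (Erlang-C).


a = λ/μ = 0.6235; ρ = a/2 = 0.3117
P₀ = 0.524688 (from M/M/c formula)
C(c,a) = [a^c/(c!(1−ρ))]·P₀ = [0.38874/(2·0.6883)]·0.524688
= 0.28241·0.524688 = 0.148175

Final: 0.148175


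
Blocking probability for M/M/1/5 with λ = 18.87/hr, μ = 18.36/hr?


ρ = λ/μ = 18.87/18.36 = 1.0278
P_K = (1−ρ)ρ^K/(1−ρ^(K+1)) = (-0.02778·1.146822)/(1 − 1.178678)
= -0.031856/-0.178678 = 0.178288

Final: 0.178288


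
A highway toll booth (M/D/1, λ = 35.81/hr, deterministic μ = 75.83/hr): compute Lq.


ρ = 35.81/75.83 = 0.4722
M/D/1: Lq = ρ²/(2(1−ρ)) = 0.2230/(2·0.5278) = 0.21128

Final: 0.21128


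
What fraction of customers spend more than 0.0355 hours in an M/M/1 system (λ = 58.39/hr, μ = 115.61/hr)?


W ~ Exponential(μ−λ) for M/M/1.
μ − λ = 115.61 − 58.39 = 57.2200
P(W > t) = e^{−(μ−λ)t} = e^{−2.0313} = 0.131164

Final: 0.131164


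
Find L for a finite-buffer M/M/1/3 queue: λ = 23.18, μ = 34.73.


ρ = 23.18/34.73 = 0.6674
L = ρ[1 − (K+1)ρ^K + Kρ^(K+1)] / [(1−ρ)(1−ρ^(K+1))]
Numerator: 0.6674·(1 − 4·0.297321 + 3·0.198442) = 0.271007
Denominator: (0.3326)·(0.801558) = 0.266570
L = 0.271007/0.266570 = 1.0166

Final: 1.0166


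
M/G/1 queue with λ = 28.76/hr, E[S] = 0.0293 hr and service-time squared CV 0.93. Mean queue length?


ρ = λ·E[S] = 28.76·0.0293 = 0.8427
Lq = ρ²(1+C_s²)/(2(1−ρ)) = 0.7101·(1+0.93)/(2·0.1573)
= 0.7101·1.9300/0.3147 = 4.35535

Final: 4.35535


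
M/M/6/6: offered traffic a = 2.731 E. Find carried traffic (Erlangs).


B(6,2.731) = 0.038377 (Erlang-B)
Carried load = a(1 − B) = 2.731·(1 − 0.038377) = 2.731·0.961623 = 2.6262 E

Final: 2.6262 Erlangs


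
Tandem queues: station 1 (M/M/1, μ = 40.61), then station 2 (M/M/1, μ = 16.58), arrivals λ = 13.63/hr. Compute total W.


Each node sees arrival rate λ = 13.63/hr (tandem ⇒ throughput preserved).
W₁ = 1/(μ₁−λ) = 1/(40.61−13.63) = 0.03706 hr
W₂ = 1/(μ₂−λ) = 1/(16.58−13.63) = 0.33898 hr
W_total = W₁ + W₂ = 0.03706 + 0.33898 = 0.37605 hr

Final: 0.37605 hr


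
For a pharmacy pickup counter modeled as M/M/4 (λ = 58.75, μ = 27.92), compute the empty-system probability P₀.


a = λ/μ = 58.75/27.92 = 2.1042; ρ = a/c = 0.5261
Σ_{k=0}^{3} a^k/k! (terms k=0..3) = 1.00000 + 2.10423 + 2.21388 + 1.55284 = 6.87095
Tail: a^4/(4!(1−ρ)) = 19.60513/(24·0.4739) = 1.72358
P₀ = 1/(6.87095 + 1.72358) = 1/8.59453 = 0.116353

Final: 0.116353


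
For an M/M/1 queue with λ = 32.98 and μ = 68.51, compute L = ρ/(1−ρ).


ρ = λ/μ = 32.98/68.51 = 0.4814
L = ρ/(1−ρ) = 0.4814/(1 − 0.4814) = 0.4814/0.5186 = 0.9282

Final: 0.9282


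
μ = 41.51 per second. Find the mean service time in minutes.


Mean service time = 1/μ = 1/41.51 second = 0.02409 second
In minutes: 0.02409 × 0.0166667 = 0.0004015 min

Final: 0.0004015 min


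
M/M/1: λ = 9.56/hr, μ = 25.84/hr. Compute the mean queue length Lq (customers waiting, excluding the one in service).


ρ = 9.56/25.84 = 0.3700
Lq = ρ²/(1−ρ) = 0.1369/0.6300 = 0.2173

Final: 0.2173


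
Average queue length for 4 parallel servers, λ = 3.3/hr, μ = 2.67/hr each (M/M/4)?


a = λ/μ = 1.2360; ρ = a/4 = 0.3090
P₀ = 0.289425
Lq = P₀·a^c·ρ / (c!·(1−ρ)²) = 0.289425·2.33352·0.3090/(24·0.47750)
= 0.01821

Final: 0.01821


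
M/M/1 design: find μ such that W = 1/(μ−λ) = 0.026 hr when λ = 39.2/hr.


W = 1/(μ−λ) ⇒ μ − λ = 1/W = 1/0.026 = 38.4615
μ = λ + 1/W = 39.2 + 38.4615 = 77.6615 per hr

Final: 77.6615 /hr


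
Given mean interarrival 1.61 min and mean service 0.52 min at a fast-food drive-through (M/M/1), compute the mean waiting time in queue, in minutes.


λ = 60/1.61 = 37.2671 /hr
μ = 60/0.52 = 115.3846 /hr
ρ = λ/μ = 37.2671/115.3846 = 0.3230
Wq = ρ/(μ−λ) = 0.3230/(115.3846−37.2671) = 0.004135 hr
In minutes: 0.004135·60 = 0.2481 min

Final: 0.2481 min


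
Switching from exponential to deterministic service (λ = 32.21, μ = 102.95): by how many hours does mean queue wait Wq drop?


ρ = 32.21/102.95 = 0.3129
Wq(M/M/1) = ρ/(μ−λ) = 0.3129/70.74 = 0.004423 hr
Wq(M/D/1) = ρ/(2(μ−λ)) = 0.002211 hr
Savings = 0.004423 − 0.002211 = 0.002211 hr

Final: 0.002211 hr


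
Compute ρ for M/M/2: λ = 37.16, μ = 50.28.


ρ = λ/(cμ) = 37.16/(2·50.28) = 37.16/100.56 = 0.3695

Final: 0.3695


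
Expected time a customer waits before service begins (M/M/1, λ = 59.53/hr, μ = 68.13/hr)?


ρ = 59.53/68.13 = 0.8738
Wq = ρ/(μ−λ) = 0.8738/(68.13 − 59.53) = 0.8738/8.60 = 0.1016 hr

Final: 0.1016 hr


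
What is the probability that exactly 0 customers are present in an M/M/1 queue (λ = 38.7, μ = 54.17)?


ρ = 38.7/54.17 = 0.7144
P_n = (1−ρ)·ρ^n = (1 − 0.7144)·0.7144^0 = 0.2856·1.000000 = 0.285582

Final: 0.285582


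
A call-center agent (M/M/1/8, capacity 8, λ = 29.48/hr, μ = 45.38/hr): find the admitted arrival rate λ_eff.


ρ = 0.6496; P_K = (1−ρ)ρ^8/(1−ρ^9) = 0.011347
λ_eff = λ(1 − P_K) = 29.48·(1 − 0.011347) = 29.48·0.988653 = 29.1455 /hr

Final: 29.1455 /hr


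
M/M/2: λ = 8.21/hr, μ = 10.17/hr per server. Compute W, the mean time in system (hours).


a = 0.8073; ρ = 0.4036; P₀ = 0.424869
Lq = P₀·a^c·ρ/(c!(1−ρ)²) = 0.15712
Wq = Lq/λ = 0.15712/8.21 = 0.01914 hr
W = Wq + 1/μ = 0.01914 + 0.09833 = 0.11747 hr

Final: 0.11747 hr


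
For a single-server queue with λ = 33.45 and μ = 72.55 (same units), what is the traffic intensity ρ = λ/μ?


ρ = λ/μ = 33.45/72.55 = 0.4611

Final: 0.4611


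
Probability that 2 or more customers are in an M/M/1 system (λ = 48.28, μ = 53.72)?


ρ = 48.28/53.72 = 0.8987
P(N ≥ n) = ρ^n = 0.8987^2 = 0.807723

Final: 0.807723


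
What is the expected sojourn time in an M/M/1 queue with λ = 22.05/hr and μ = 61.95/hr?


W = 1/(μ−λ) = 1/(61.95 − 22.05) = 1/39.90 = 0.02506 hr

Final: 0.02506 hr


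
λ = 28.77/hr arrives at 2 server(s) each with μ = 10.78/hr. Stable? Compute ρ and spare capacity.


Total capacity cμ = 2·10.78 = 21.56/hr
ρ = λ/(cμ) = 28.77/21.56 = 1.3344
Stable ⇔ ρ < 1: NO
Spare capacity = cμ − λ = 21.56 − 28.77 = -7.21/hr

Final: ρ = 1.3344; unstable; margin = -7.21/hr


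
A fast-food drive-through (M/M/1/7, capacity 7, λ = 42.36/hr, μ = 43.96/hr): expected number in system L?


ρ = 42.36/43.96 = 0.9636
L = ρ[1 − (K+1)ρ^K + Kρ^(K+1)] / [(1−ρ)(1−ρ^(K+1))]
Numerator: 0.9636·(1 − 8·0.771415 + 7·0.743338) = 0.030880
Denominator: (0.03640)·(0.256662) = 0.009342
L = 0.030880/0.009342 = 3.3056

Final: 3.3056


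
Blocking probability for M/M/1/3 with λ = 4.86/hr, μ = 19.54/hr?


ρ = λ/μ = 4.86/19.54 = 0.2487
P_K = (1−ρ)ρ^K/(1−ρ^(K+1)) = (0.7513·0.015386)/(1 − 0.003827)
= 0.011559/0.996173 = 0.011604

Final: 0.011604


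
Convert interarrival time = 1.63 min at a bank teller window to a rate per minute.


λ = 1/(interarrival time) in consistent units.
1 minute = 1 min, so λ = 1/1.63 = 0.6135 per minute

Final: 0.6135 /min


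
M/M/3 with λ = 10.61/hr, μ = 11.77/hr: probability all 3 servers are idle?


a = λ/μ = 10.61/11.77 = 0.9014; ρ = a/c = 0.3005
Σ_{k=0}^{2} a^k/k! (terms k=0..2) = 1.00000 + 0.90144 + 0.40630 = 2.30775
Tail: a^3/(3!(1−ρ)) = 0.73252/(6·0.6995) = 0.17453
P₀ = 1/(2.30775 + 0.17453) = 1/2.48227 = 0.402856

Final: 0.402856


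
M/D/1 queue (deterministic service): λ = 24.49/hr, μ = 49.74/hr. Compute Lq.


ρ = 24.49/49.74 = 0.4924
M/D/1: Lq = ρ²/(2(1−ρ)) = 0.2424/(2·0.5076) = 0.23877

Final: 0.23877


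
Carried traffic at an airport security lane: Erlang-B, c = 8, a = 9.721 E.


B(8,9.721) = 0.325077 (Erlang-B)
Carried load = a(1 − B) = 9.721·(1 − 0.325077) = 9.721·0.674923 = 6.5609 E

Final: 6.5609 Erlangs


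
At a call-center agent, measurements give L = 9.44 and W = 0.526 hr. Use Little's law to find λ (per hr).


λ = L/W = 9.44/0.526 = 17.9468 /hr

Final: 17.9468 /hr


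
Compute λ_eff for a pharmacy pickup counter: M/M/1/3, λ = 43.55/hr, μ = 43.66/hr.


ρ = 0.9975; P_K = (1−ρ)ρ^3/(1−ρ^4) = 0.249055
λ_eff = λ(1 − P_K) = 43.55·(1 − 0.249055) = 43.55·0.750945 = 32.7037 /hr

Final: 32.7037 /hr


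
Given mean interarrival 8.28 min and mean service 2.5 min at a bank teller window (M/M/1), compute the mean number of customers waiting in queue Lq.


λ = 60/8.28 = 7.2464 /hr
μ = 60/2.5 = 24.0000 /hr
ρ = λ/μ = 7.2464/24.0000 = 0.3019
Lq = ρ²/(1−ρ) = 0.09116/0.6981 = 0.1306

Final: 0.1306


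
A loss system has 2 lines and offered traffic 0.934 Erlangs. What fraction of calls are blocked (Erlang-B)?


B(c,a) = (a^c/c!) / Σ_{k=0}^{c} a^k/k!
a^2/2! = 0.436178
Σ terms (k=0..2): 1.00000 + 0.93400 + 0.43618 = 2.370178
B = 0.436178/2.370178 = 0.184028

Final: 0.184028


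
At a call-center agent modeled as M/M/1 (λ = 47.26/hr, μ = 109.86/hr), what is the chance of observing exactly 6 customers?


ρ = 47.26/109.86 = 0.4302
P_n = (1−ρ)·ρ^n = (1 − 0.4302)·0.4302^6 = 0.5698·0.006338 = 0.003611

Final: 0.003611


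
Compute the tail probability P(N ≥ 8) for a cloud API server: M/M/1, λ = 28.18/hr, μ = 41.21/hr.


ρ = 28.18/41.21 = 0.6838
P(N ≥ n) = ρ^n = 0.6838^8 = 0.047809

Final: 0.047809


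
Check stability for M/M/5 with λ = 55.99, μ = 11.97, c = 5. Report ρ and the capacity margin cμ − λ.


Total capacity cμ = 5·11.97 = 59.85/hr
ρ = λ/(cμ) = 55.99/59.85 = 0.9355
Stable ⇔ ρ < 1: YES
Spare capacity = cμ − λ = 59.85 − 55.99 = 3.86/hr

Final: ρ = 0.9355; stable; margin = 3.86/hr


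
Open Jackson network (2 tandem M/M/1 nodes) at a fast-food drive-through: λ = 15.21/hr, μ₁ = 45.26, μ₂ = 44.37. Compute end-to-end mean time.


Each node sees arrival rate λ = 15.21/hr (tandem ⇒ throughput preserved).
W₁ = 1/(μ₁−λ) = 1/(45.26−15.21) = 0.03328 hr
W₂ = 1/(μ₂−λ) = 1/(44.37−15.21) = 0.03429 hr
W_total = W₁ + W₂ = 0.03328 + 0.03429 = 0.06757 hr

Final: 0.06757 hr


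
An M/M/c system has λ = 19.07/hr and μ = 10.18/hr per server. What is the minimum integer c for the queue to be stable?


Stability requires cμ > λ ⇔ c > λ/μ.
λ/μ = 19.07/10.18 = 1.8733
Minimum integer c = ⌊1.8733⌋ + 1 = 2
Check: 2·10.18 = 20.36 > 19.07, while 1·10.18 = 10.18 ≤ 19.07

Final: 2 servers


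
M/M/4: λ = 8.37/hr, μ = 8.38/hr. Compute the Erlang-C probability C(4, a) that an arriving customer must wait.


a = λ/μ = 0.9988; ρ = a/4 = 0.2497
P₀ = 0.367789 (from M/M/c formula)
C(c,a) = [a^c/(c!(1−ρ))]·P₀ = [0.99524/(24·0.7503)]·0.367789
= 0.05527·0.367789 = 0.020327

Final: 0.020327


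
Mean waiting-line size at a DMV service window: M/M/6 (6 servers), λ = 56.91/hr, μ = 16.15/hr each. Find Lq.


a = λ/μ = 3.5238; ρ = a/6 = 0.5873
P₀ = 0.028231
Lq = P₀·a^c·ρ / (c!·(1−ρ)²) = 0.028231·1914.68067·0.5873/(720·0.17032)
= 0.25888

Final: 0.25888


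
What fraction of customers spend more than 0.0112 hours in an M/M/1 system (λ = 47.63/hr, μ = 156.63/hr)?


W ~ Exponential(μ−λ) for M/M/1.
μ − λ = 156.63 − 47.63 = 109.0000
P(W > t) = e^{−(μ−λ)t} = e^{−1.2208} = 0.294994

Final: 0.294994


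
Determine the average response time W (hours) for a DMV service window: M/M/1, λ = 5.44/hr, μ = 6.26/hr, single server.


W = 1/(μ−λ) = 1/(6.26 − 5.44) = 1/0.8200 = 1.2195 hr

Final: 1.2195 hr


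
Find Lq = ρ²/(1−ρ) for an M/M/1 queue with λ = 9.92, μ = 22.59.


ρ = 9.92/22.59 = 0.4391
Lq = ρ²/(1−ρ) = 0.1928/0.5609 = 0.3438

Final: 0.3438


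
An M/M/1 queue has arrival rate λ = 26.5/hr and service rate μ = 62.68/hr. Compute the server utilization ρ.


ρ = λ/μ = 26.5/62.68 = 0.4228

Final: 0.4228


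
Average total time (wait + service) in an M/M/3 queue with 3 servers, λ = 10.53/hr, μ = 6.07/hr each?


a = 1.7348; ρ = 0.5783; P₀ = 0.158666
Lq = P₀·a^c·ρ/(c!(1−ρ)²) = 0.44882
Wq = Lq/λ = 0.44882/10.53 = 0.04262 hr
W = Wq + 1/μ = 0.04262 + 0.16474 = 0.20737 hr

Final: 0.20737 hr


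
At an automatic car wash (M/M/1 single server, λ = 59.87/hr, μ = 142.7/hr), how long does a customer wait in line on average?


ρ = 59.87/142.7 = 0.4196
Wq = ρ/(μ−λ) = 0.4196/(142.7 − 59.87) = 0.4196/82.83 = 0.005065 hr

Final: 0.005065 hr


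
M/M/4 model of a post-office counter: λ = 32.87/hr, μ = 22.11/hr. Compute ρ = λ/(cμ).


ρ = λ/(cμ) = 32.87/(4·22.11) = 32.87/88.44 = 0.3717

Final: 0.3717


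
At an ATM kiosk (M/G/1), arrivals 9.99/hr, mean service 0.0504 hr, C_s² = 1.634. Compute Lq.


ρ = λ·E[S] = 9.99·0.0504 = 0.5035
Lq = ρ²(1+C_s²)/(2(1−ρ)) = 0.2535·(1+1.634)/(2·0.4965)
= 0.2535·2.6340/0.9930 = 0.67244

Final: 0.67244


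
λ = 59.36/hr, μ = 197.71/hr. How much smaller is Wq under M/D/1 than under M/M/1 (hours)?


ρ = 59.36/197.71 = 0.3002
Wq(M/M/1) = ρ/(μ−λ) = 0.3002/138.35 = 0.002170 hr
Wq(M/D/1) = ρ/(2(μ−λ)) = 0.001085 hr
Savings = 0.002170 − 0.001085 = 0.001085 hr

Final: 0.001085 hr


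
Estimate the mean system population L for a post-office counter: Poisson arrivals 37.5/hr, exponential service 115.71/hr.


ρ = λ/μ = 37.5/115.71 = 0.3241
L = ρ/(1−ρ) = 0.3241/(1 − 0.3241) = 0.3241/0.6759 = 0.4795

Final: 0.4795


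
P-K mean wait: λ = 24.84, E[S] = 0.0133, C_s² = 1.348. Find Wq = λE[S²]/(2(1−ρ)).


ρ = λ·E[S] = 24.84·0.0133 = 0.3304
E[S²] = E[S]²(1+C_s²) = 0.0133²·(1+1.348) = 0.0004153
Wq = λ·E[S²]/(2(1−ρ)) = 24.84·0.0004153/(2·0.6696) = 0.007704 hr

Final: 0.007704 hr


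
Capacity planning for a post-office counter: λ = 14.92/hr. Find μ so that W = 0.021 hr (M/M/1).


W = 1/(μ−λ) ⇒ μ − λ = 1/W = 1/0.021 = 47.6190
μ = λ + 1/W = 14.92 + 47.6190 = 62.5390 per hr

Final: 62.5390 /hr


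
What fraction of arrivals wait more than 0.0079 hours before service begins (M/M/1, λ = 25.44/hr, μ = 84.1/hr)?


ρ = 25.44/84.1 = 0.3025
P(Wq > t) = ρ·e^{−(μ−λ)t} = 0.3025·e^{−0.4634}
= 0.3025·0.629132 = 0.190311

Final: 0.190311


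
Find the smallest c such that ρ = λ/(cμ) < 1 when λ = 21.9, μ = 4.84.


Stability requires cμ > λ ⇔ c > λ/μ.
λ/μ = 21.9/4.84 = 4.5248
Minimum integer c = ⌊4.5248⌋ + 1 = 5
Check: 5·4.84 = 24.20 > 21.9, while 4·4.84 = 19.36 ≤ 21.9

Final: 5 servers


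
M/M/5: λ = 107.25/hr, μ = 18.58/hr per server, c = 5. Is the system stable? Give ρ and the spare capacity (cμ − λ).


Total capacity cμ = 5·18.58 = 92.90/hr
ρ = λ/(cμ) = 107.25/92.90 = 1.1545
Stable ⇔ ρ < 1: NO
Spare capacity = cμ − λ = 92.90 − 107.25 = -14.35/hr

Final: ρ = 1.1545; unstable; margin = -14.35/hr


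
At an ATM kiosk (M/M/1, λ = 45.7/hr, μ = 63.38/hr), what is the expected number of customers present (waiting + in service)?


ρ = λ/μ = 45.7/63.38 = 0.7210
L = ρ/(1−ρ) = 0.7210/(1 − 0.7210) = 0.7210/0.2790 = 2.5848

Final: 2.5848


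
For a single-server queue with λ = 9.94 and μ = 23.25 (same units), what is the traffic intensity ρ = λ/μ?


ρ = λ/μ = 9.94/23.25 = 0.4275

Final: 0.4275


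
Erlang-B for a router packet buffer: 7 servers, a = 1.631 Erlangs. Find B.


B(c,a) = (a^c/c!) / Σ_{k=0}^{c} a^k/k!
a^7/7! = 0.006092
Σ terms (k=0..7): 1.00000 + 1.63100 + 1.33008 + 0.72312 + 0.29485 + 0.09618 + 0.02615 + 0.006092 = 5.107471
B = 0.006092/5.107471 = 0.001193

Final: 0.001193
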